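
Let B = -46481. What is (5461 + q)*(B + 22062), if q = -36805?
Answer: 765389136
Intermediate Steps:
(5461 + q)*(B + 22062) = (5461 - 36805)*(-46481 + 22062) = -31344*(-24419) = 765389136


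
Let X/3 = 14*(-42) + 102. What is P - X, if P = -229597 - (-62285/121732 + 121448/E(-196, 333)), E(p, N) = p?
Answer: -1357119941703/5964868 ≈ -2.2752e+5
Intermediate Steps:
X = -1458 (X = 3*(14*(-42) + 102) = 3*(-588 + 102) = 3*(-486) = -1458)
P = -1365816719247/5964868 (P = -229597 - (-62285/121732 + 121448/(-196)) = -229597 - (-62285*1/121732 + 121448*(-1/196)) = -229597 - (-62285/121732 - 30362/49) = -229597 - 1*(-3699078949/5964868) = -229597 + 3699078949/5964868 = -1365816719247/5964868 ≈ -2.2898e+5)
P - X = -1365816719247/5964868 - 1*(-1458) = -1365816719247/5964868 + 1458 = -1357119941703/5964868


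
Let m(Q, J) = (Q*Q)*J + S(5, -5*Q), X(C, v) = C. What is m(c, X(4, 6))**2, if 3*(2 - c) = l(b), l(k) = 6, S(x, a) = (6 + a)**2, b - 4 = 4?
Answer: 1296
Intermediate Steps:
b = 8 (b = 4 + 4 = 8)
c = 0 (c = 2 - 1/3*6 = 2 - 2 = 0)
m(Q, J) = (6 - 5*Q)**2 + J*Q**2 (m(Q, J) = (Q*Q)*J + (6 - 5*Q)**2 = Q**2*J + (6 - 5*Q)**2 = J*Q**2 + (6 - 5*Q)**2 = (6 - 5*Q)**2 + J*Q**2)
m(c, X(4, 6))**2 = ((-6 + 5*0)**2 + 4*0**2)**2 = ((-6 + 0)**2 + 4*0)**2 = ((-6)**2 + 0)**2 = (36 + 0)**2 = 36**2 = 1296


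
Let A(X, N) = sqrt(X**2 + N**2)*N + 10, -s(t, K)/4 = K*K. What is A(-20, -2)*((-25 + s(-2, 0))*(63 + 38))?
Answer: -25250 + 10100*sqrt(101) ≈ 76254.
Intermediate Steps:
s(t, K) = -4*K**2 (s(t, K) = -4*K*K = -4*K**2)
A(X, N) = 10 + N*sqrt(N**2 + X**2) (A(X, N) = sqrt(N**2 + X**2)*N + 10 = N*sqrt(N**2 + X**2) + 10 = 10 + N*sqrt(N**2 + X**2))
A(-20, -2)*((-25 + s(-2, 0))*(63 + 38)) = (10 - 2*sqrt((-2)**2 + (-20)**2))*((-25 - 4*0**2)*(63 + 38)) = (10 - 2*sqrt(4 + 400))*((-25 - 4*0)*101) = (10 - 4*sqrt(101))*((-25 + 0)*101) = (10 - 4*sqrt(101))*(-25*101) = (10 - 4*sqrt(101))*(-2525) = -25250 + 10100*sqrt(101)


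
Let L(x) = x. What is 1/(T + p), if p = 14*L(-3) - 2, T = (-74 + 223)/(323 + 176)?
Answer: -499/21807 ≈ -0.022883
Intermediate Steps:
T = 149/499 ≈ 0.29860
p = -44 (p = 14*(-3) - 2 = -42 - 2 = -44)
1/(T + p) = 1/(149/499 - 44) = 1/(-21807/499) = -499/21807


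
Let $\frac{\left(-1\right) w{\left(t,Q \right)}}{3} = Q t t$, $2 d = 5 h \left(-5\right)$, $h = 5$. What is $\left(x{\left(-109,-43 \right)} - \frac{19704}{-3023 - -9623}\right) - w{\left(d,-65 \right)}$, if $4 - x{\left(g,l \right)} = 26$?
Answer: $- \frac{837918109}{1100} \approx -7.6174 \cdot 10^{5}$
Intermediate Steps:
$x{\left(g,l \right)} = -22$ ($x{\left(g,l \right)} = 4 - 26 = -22$)
$d = - \frac{125}{2}$ ($d = \frac{5 \cdot 5 \left(-5\right)}{2} = \frac{25 \left(-5\right)}{2} = \frac{1}{2} \left(-125\right) = - \frac{125}{2} \approx -62.5$)
$w{\left(t,Q \right)} = - 3 Q t^{2}$ ($w{\left(t,Q \right)} = - 3 Q t t = - 3 Q t^{2}$)
$\left(x{\left(-109,-43 \right)} - \frac{19704}{-3023 - -9623}\right) - w{\left(d,-65 \right)} = \left(-22 - \frac{19704}{-3023 - -9623}\right) - \left(-3\right) \left(-65\right) \left(- \frac{125}{2}\right)^{2} = \left(-22 - \frac{19704}{-3023 + 9623}\right) - \left(-3\right) \left(-65\right) \frac{15625}{4} = \left(-22 - \frac{19704}{6600}\right) - \frac{3046875}{4} = \left(-22 - \frac{821}{275}\right) - \frac{3046875}{4} = - \frac{6871}{275} - \frac{3046875}{4} = - \frac{837918109}{1100}$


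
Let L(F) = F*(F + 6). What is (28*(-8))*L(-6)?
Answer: 0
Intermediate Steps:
L(F) = F*(6 + F)
(28*(-8))*L(-6) = (28*(-8))*(-6*(6 - 6)) = -(-1344)*0 = -224*0 = 0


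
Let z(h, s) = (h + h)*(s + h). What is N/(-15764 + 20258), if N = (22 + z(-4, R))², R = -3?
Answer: 1014/749 ≈ 1.3538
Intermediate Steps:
z(h, s) = 2*h*(h + s) (z(h, s) = (2*h)*(h + s) = 2*h*(h + s))
N = 6084 (N = (22 + 2*(-4)*(-4 - 3))² = (22 + 2*(-4)*(-7))² = (22 + 56)² = 78² = 6084)
N/(-15764 + 20258) = 6084/(-15764 + 20258) = 6084/4494 = 6084*(1/4494) = 1014/749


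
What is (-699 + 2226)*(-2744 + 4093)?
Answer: 2059923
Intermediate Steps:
(-699 + 2226)*(-2744 + 4093) = 1527*1349 = 2059923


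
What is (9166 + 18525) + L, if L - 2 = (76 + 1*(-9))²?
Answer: 32182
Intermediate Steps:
L = 4491 (L = 2 + (76 + 1*(-9))² = 2 + (76 - 9)² = 2 + 67² = 2 + 4489 = 4491)
(9166 + 18525) + L = (9166 + 18525) + 4491 = 27691 + 4491 = 32182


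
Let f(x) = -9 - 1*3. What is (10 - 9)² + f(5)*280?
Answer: -3359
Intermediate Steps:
f(x) = -12 (f(x) = -9 - 3 = -12)
(10 - 9)² + f(5)*280 = (10 - 9)² - 12*280 = 1² - 3360 = 1 - 3360 = -3359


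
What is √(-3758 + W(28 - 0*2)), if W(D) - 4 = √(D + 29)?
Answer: √(-3754 + √57) ≈ 61.208*I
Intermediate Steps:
W(D) = 4 + √(29 + D) (W(D) = 4 + √(D + 29) = 4 + √(29 + D))
√(-3758 + W(28 - 0*2)) = √(-3758 + (4 + √(29 + (28 - 0*2)))) = √(-3758 + (4 + √(29 + (28 - 1*0)))) = √(-3758 + (4 + √(29 + (28 + 0)))) = √(-3758 + (4 + √(29 + 28))) = √(-3758 + (4 + √57)) = √(-3754 + √57)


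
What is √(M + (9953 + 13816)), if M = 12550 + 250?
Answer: √36569 ≈ 191.23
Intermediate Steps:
M = 12800
√(M + (9953 + 13816)) = √(12800 + (9953 + 13816)) = √(12800 + 23769) = √36569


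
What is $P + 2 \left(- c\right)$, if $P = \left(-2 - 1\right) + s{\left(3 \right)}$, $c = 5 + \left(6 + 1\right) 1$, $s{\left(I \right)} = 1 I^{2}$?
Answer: $-18$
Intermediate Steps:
$s{\left(I \right)} = I^{2}$
$c = 12$ ($c = 5 + 7 \cdot 1 = 5 + 7 = 12$)
$P = 6$ ($P = \left(-2 - 1\right) + 3^{2} = -3 + 9 = 6$)
$P + 2 \left(- c\right) = 6 + 2 \left(\left(-1\right) 12\right) = 6 + 2 \left(-12\right) = 6 - 24 = -18$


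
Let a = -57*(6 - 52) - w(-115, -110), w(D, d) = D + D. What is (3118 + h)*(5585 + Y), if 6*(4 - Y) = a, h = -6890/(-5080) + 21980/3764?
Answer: 22918397204533/1434084 ≈ 1.5981e+7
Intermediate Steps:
w(D, d) = 2*D
a = 2852 (a = -57*(6 - 52) - 2*(-115) = -57*(-46) - 1*(-230) = 2622 + 230 = 2852)
h = 3439809/478028 (h = -6890*(-1/5080) + 21980*(1/3764) = 689/508 + 5495/941 = 3439809/478028 ≈ 7.1958)
Y = -1414/3 (Y = 4 - ⅙*2852 = 4 - 1426/3 = -1414/3 ≈ -471.33)
(3118 + h)*(5585 + Y) = (3118 + 3439809/478028)*(5585 - 1414/3) = (1493931113/478028)*(15341/3) = 22918397204533/1434084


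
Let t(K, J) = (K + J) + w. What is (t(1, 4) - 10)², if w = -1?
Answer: 36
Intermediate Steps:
t(K, J) = -1 + J + K (t(K, J) = (K + J) - 1 = (J + K) - 1 = -1 + J + K)
(t(1, 4) - 10)² = ((-1 + 4 + 1) - 10)² = (4 - 10)² = (-6)² = 36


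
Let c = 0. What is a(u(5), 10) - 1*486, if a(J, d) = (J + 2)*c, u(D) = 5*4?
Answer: -486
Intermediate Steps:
u(D) = 20
a(J, d) = 0 (a(J, d) = (J + 2)*0 = (2 + J)*0 = 0)
a(u(5), 10) - 1*486 = 0 - 1*486 = 0 - 486 = -486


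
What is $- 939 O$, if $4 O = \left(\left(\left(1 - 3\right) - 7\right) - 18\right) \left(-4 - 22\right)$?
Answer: $- \frac{329589}{2} \approx -1.6479 \cdot 10^{5}$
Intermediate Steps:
$O = \frac{351}{2}$ ($O = \frac{\left(\left(\left(1 - 3\right) - 7\right) - 18\right) \left(-4 - 22\right)}{4} = \frac{\left(\left(-2 - 7\right) - 18\right) \left(-26\right)}{4} = \frac{\left(-9 - 18\right) \left(-26\right)}{4} = \frac{\left(-27\right) \left(-26\right)}{4} = \frac{1}{4} \cdot 702 = \frac{351}{2} \approx 175.5$)
$- 939 O = \left(-939\right) \frac{351}{2} = - \frac{329589}{2}$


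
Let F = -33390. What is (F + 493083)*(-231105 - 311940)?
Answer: -249633985185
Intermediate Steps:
(F + 493083)*(-231105 - 311940) = (-33390 + 493083)*(-231105 - 311940) = 459693*(-543045) = -249633985185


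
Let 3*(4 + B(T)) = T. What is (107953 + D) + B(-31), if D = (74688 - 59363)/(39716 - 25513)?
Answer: 4599204623/42609 ≈ 1.0794e+5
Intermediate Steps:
B(T) = -4 + T/3
D = 15325/14203 ≈ 1.0790
(107953 + D) + B(-31) = (107953 + 15325/14203) + (-4 + (⅓)*(-31)) = 1533271784/14203 + (-4 - 31/3) = 1533271784/14203 - 43/3 = 4599204623/42609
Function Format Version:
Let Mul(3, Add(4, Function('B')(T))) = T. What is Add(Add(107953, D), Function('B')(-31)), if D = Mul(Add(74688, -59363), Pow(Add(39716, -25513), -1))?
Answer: Rational(4599204623, 42609) ≈ 1.0794e+5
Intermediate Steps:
Function('B')(T) = Add(-4, Mul(Rational(1, 3), T))
D = Rational(15325, 14203) (D = Mul(15325, Pow(14203, -1)) = Mul(15325, Rational(1, 14203)) = Rational(15325, 14203) ≈ 1.0790)
Add(Add(107953, D), Function('B')(-31)) = Add(Add(107953, Rational(15325, 14203)), Add(-4, Mul(Rational(1, 3), -31))) = Add(Rational(1533271784, 14203), Add(-4, Rational(-31, 3))) = Add(Rational(1533271784, 14203), Rational(-43, 3)) = Rational(4599204623, 42609)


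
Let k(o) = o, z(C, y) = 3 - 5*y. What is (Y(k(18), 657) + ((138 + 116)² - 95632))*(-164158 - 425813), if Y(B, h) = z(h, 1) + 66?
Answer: 18319779492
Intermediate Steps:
Y(B, h) = 64 (Y(B, h) = (3 - 5*1) + 66 = (3 - 5) + 66 = -2 + 66 = 64)
(Y(k(18), 657) + ((138 + 116)² - 95632))*(-164158 - 425813) = (64 + ((138 + 116)² - 95632))*(-164158 - 425813) = (64 + (254² - 95632))*(-589971) = (64 + (64516 - 95632))*(-589971) = (64 - 31116)*(-589971) = -31052*(-589971) = 18319779492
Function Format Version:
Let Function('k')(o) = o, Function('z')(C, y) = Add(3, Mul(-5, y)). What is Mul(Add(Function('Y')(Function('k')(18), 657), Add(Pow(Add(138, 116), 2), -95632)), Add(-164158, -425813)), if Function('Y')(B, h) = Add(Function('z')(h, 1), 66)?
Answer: 18319779492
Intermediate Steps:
Function('Y')(B, h) = 64 (Function('Y')(B, h) = Add(Add(3, Mul(-5, 1)), 66) = Add(Add(3, -5), 66) = Add(-2, 66) = 64)
Mul(Add(Function('Y')(Function('k')(18), 657), Add(Pow(Add(138, 116), 2), -95632)), Add(-164158, -425813)) = Mul(Add(64, Add(Pow(Add(138, 116), 2), -95632)), Add(-164158, -425813)) = Mul(Add(64, Add(Pow(254, 2), -95632)), -589971) = Mul(Add(64, Add(64516, -95632)), -589971) = Mul(Add(64, -31116), -589971) = Mul(-31052, -589971) = 18319779492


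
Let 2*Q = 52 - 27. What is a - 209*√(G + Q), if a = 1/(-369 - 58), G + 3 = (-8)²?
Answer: -1/427 - 1463*√6/2 ≈ -1791.8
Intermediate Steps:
G = 61 (G = -3 + (-8)² = -3 + 64 = 61)
a = -1/427 (a = 1/(-427) = -1/427 ≈ -0.0023419)
Q = 25/2 (Q = (52 - 27)/2 = (½)*25 = 25/2 ≈ 12.500)
a - 209*√(G + Q) = -1/427 - 209*√(61 + 25/2) = -1/427 - 1463*√6/2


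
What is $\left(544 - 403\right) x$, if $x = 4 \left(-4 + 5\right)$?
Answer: $564$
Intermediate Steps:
$x = 4$ ($x = 4 \cdot 1 = 4$)
$\left(544 - 403\right) x = \left(544 - 403\right) 4 = 141 \cdot 4 = 564$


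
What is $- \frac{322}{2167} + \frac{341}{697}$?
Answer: $\frac{514513}{1510399} \approx 0.34065$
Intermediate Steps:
$- \frac{322}{2167} + \frac{341}{697} = \frac{514513}{1510399}$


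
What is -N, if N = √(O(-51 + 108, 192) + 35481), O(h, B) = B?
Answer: -√35673 ≈ -188.87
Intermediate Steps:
N = √35673 (N = √(192 + 35481) = √35673 ≈ 188.87)
-N = -√35673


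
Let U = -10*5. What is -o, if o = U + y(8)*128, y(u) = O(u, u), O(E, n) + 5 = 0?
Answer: 690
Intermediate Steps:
O(E, n) = -5 (O(E, n) = -5 + 0 = -5)
y(u) = -5
U = -50
o = -690 (o = -50 - 5*128 = -50 - 640 = -690)
-o = -1*(-690) = 690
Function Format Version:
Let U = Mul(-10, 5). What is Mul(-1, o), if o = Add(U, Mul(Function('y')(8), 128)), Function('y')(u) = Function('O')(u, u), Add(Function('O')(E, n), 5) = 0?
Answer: 690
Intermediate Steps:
Function('O')(E, n) = -5 (Function('O')(E, n) = Add(-5, 0) = -5)
Function('y')(u) = -5
U = -50
o = -690 (o = Add(-50, Mul(-5, 128)) = Add(-50, -640) = -690)
Mul(-1, o) = Mul(-1, -690) = 690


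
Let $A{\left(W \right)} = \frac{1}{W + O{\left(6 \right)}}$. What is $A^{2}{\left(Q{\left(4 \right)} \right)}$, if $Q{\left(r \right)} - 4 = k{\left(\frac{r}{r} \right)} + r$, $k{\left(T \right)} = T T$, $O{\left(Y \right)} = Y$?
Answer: $\frac{1}{225} \approx 0.0044444$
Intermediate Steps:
$k{\left(T \right)} = T^{2}$
$Q{\left(r \right)} = 5 + r$ ($Q{\left(r \right)} = 4 + \left(\left(\frac{r}{r}\right)^{2} + r\right) = 4 + \left(1^{2} + r\right) = 4 + \left(1 + r\right) = 5 + r$)
$A{\left(W \right)} = \frac{1}{6 + W}$ ($A{\left(W \right)} = \frac{1}{W + 6} = \frac{1}{6 + W}$)
$A^{2}{\left(Q{\left(4 \right)} \right)} = \left(\frac{1}{6 + \left(5 + 4\right)}\right)^{2} = \left(\frac{1}{6 + 9}\right)^{2} = \left(\frac{1}{15}\right)^{2} = \frac{1}{225}$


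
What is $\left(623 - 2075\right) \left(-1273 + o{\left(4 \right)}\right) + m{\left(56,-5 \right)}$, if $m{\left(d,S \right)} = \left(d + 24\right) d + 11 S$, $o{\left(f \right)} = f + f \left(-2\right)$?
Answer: $1858629$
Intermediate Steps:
$o{\left(f \right)} = - f$ ($o{\left(f \right)} = f - 2 f = - f$)
$m{\left(d,S \right)} = 11 S + d \left(24 + d\right)$ ($m{\left(d,S \right)} = \left(24 + d\right) d + 11 S = d \left(24 + d\right) + 11 S = 11 S + d \left(24 + d\right)$)
$\left(623 - 2075\right) \left(-1273 + o{\left(4 \right)}\right) + m{\left(56,-5 \right)} = \left(623 - 2075\right) \left(-1273 - 4\right) + \left(56^{2} + 11 \left(-5\right) + 24 \cdot 56\right) = - 1452 \left(-1273 - 4\right) + \left(3136 - 55 + 1344\right) = \left(-1452\right) \left(-1277\right) + 4425 = 1854204 + 4425 = 1858629$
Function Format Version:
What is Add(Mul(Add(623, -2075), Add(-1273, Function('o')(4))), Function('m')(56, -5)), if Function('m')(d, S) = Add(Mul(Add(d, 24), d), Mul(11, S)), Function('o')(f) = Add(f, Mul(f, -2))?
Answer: 1858629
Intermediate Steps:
Function('o')(f) = Mul(-1, f) (Function('o')(f) = Add(f, Mul(-2, f)) = Mul(-1, f))
Function('m')(d, S) = Add(Mul(11, S), Mul(d, Add(24, d))) (Function('m')(d, S) = Add(Mul(Add(24, d), d), Mul(11, S)) = Add(Mul(d, Add(24, d)), Mul(11, S)) = Add(Mul(11, S), Mul(d, Add(24, d))))
Add(Mul(Add(623, -2075), Add(-1273, Function('o')(4))), Function('m')(56, -5)) = Add(Mul(Add(623, -2075), Add(-1273, Mul(-1, 4))), Add(Pow(56, 2), Mul(11, -5), Mul(24, 56))) = Add(Mul(-1452, Add(-1273, -4)), Add(3136, -55, 1344)) = Add(Mul(-1452, -1277), 4425) = Add(1854204, 4425) = 1858629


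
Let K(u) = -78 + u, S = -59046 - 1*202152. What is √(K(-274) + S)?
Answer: 5*I*√10462 ≈ 511.42*I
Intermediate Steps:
S = -261198 (S = -59046 - 202152 = -261198)
√(K(-274) + S) = √((-78 - 274) - 261198) = √(-352 - 261198) = √(-261550) = 5*I*√10462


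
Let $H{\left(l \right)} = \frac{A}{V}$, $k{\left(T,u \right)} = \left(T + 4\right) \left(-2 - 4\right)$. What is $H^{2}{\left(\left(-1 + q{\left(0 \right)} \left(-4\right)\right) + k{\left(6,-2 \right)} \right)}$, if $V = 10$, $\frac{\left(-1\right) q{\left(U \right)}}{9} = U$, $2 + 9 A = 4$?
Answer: $\frac{1}{2025} \approx 0.00049383$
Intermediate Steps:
$A = \frac{2}{9}$ ($A = - \frac{2}{9} + \frac{1}{9} \cdot 4 = - \frac{2}{9} + \frac{4}{9} = \frac{2}{9} \approx 0.22222$)
$q{\left(U \right)} = - 9 U$
$k{\left(T,u \right)} = -24 - 6 T$ ($k{\left(T,u \right)} = \left(4 + T\right) \left(-6\right) = -24 - 6 T$)
$H{\left(l \right)} = \frac{1}{45}$ ($H{\left(l \right)} = \frac{2}{9 \cdot 10} = \frac{2}{9} \cdot \frac{1}{10} = \frac{1}{45}$)
$H^{2}{\left(\left(-1 + q{\left(0 \right)} \left(-4\right)\right) + k{\left(6,-2 \right)} \right)} = \left(\frac{1}{45}\right)^{2} = \frac{1}{2025}$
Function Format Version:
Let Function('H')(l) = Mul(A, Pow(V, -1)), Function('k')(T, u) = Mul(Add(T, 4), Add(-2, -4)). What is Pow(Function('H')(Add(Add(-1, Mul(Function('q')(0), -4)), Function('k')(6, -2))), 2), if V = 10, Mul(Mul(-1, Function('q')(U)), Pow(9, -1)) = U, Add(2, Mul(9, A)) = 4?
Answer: Rational(1, 2025) ≈ 0.00049383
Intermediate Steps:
A = Rational(2, 9) (A = Add(Rational(-2, 9), Mul(Rational(1, 9), 4)) = Add(Rational(-2, 9), Rational(4, 9)) = Rational(2, 9) ≈ 0.22222)
Function('q')(U) = Mul(-9, U)
Function('k')(T, u) = Add(-24, Mul(-6, T)) (Function('k')(T, u) = Mul(Add(4, T), -6) = Add(-24, Mul(-6, T)))
Function('H')(l) = Rational(1, 45) (Function('H')(l) = Mul(Rational(2, 9), Pow(10, -1)) = Mul(Rational(2, 9), Rational(1, 10)) = Rational(1, 45))
Pow(Function('H')(Add(Add(-1, Mul(Function('q')(0), -4)), Function('k')(6, -2))), 2) = Pow(Rational(1, 45), 2) = Rational(1, 2025)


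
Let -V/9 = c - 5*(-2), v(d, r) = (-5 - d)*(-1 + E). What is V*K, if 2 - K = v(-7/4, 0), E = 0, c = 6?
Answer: 180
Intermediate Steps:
v(d, r) = 5 + d (v(d, r) = (-5 - d)*(-1 + 0) = (-5 - d)*(-1) = 5 + d)
K = -5/4 (K = 2 - (5 - 7/4) = 2 - 1*13/4 = 2 - 13/4 = -5/4 ≈ -1.2500)
V = -144 (V = -9*(6 - 5*(-2)) = -9*(6 + 10) = -9*16 = -144)
V*K = -144*(-5/4) = 180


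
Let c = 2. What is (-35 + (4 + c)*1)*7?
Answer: -203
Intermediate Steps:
(-35 + (4 + c)*1)*7 = (-35 + (4 + 2)*1)*7 = (-35 + 6*1)*7 = (-35 + 6)*7 = -29*7 = -203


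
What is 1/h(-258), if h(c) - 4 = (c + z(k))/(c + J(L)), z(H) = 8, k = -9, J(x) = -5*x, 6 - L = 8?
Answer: 124/621 ≈ 0.19968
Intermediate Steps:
L = -2 (L = 6 - 1*8 = 6 - 8 = -2)
h(c) = 4 + (8 + c)/(10 + c) (h(c) = 4 + (c + 8)/(c - 5*(-2)) = 4 + (8 + c)/(c + 10) = 4 + (8 + c)/(10 + c))
1/h(-258) = 1/((48 + 5*(-258))/(10 - 258)) = 1/((48 - 1290)/(-248)) = 1/(-1/248*(-1242)) = 1/(621/124) = 124/621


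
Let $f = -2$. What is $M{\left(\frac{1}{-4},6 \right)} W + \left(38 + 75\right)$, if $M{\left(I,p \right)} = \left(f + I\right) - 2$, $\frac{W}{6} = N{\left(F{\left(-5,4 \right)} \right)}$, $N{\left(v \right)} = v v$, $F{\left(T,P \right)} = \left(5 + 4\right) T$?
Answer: $- \frac{103049}{2} \approx -51525.0$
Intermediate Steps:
$F{\left(T,P \right)} = 9 T$
$N{\left(v \right)} = v^{2}$
$W = 12150$ ($W = 6 \left(9 \left(-5\right)\right)^{2} = 6 \left(-45\right)^{2} = 6 \cdot 2025 = 12150$)
$M{\left(I,p \right)} = -4 + I$ ($M{\left(I,p \right)} = \left(-2 + I\right) - 2 = -4 + I$)
$M{\left(\frac{1}{-4},6 \right)} W + \left(38 + 75\right) = \left(-4 + \frac{1}{-4}\right) 12150 + \left(38 + 75\right) = \left(-4 - \frac{1}{4}\right) 12150 + 113 = \left(- \frac{17}{4}\right) 12150 + 113 = - \frac{103275}{2} + 113 = - \frac{103049}{2}$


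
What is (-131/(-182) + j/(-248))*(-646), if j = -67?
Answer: -7216143/11284 ≈ -639.50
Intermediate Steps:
(-131/(-182) + j/(-248))*(-646) = (-131/(-182) - 67/(-248))*(-646) = (-131*(-1/182) - 67*(-1/248))*(-646) = (131/182 + 67/248)*(-646) = (22341/22568)*(-646) = -7216143/11284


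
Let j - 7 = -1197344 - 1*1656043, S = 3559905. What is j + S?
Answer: 706525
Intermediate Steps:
j = -2853380 (j = 7 + (-1197344 - 1*1656043) = 7 + (-1197344 - 1656043) = 7 - 2853387 = -2853380)
j + S = -2853380 + 3559905 = 706525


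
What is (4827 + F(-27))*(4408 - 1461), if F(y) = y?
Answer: 14145600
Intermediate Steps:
(4827 + F(-27))*(4408 - 1461) = (4827 - 27)*(4408 - 1461) = 4800*2947 = 14145600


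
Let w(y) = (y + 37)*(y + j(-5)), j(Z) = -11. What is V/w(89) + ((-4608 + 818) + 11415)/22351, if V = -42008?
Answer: -4408073/1120743 ≈ -3.9332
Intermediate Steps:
w(y) = (-11 + y)*(37 + y) (w(y) = (y + 37)*(y - 11) = (37 + y)*(-11 + y) = (-11 + y)*(37 + y))
V/w(89) + ((-4608 + 818) + 11415)/22351 = -42008/(-407 + 89² + 26*89) + ((-4608 + 818) + 11415)/22351 = -42008/(-407 + 7921 + 2314) + (-3790 + 11415)*(1/22351) = -42008/9828 + 7625*(1/22351) = -42008*1/9828 + 7625/22351 = -10502/2457 + 7625/22351 = -4408073/1120743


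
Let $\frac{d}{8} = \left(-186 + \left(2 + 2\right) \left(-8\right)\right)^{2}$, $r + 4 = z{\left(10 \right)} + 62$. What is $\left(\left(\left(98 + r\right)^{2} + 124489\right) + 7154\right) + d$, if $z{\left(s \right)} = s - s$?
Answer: $536171$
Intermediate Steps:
$z{\left(s \right)} = 0$
$r = 58$ ($r = -4 + \left(0 + 62\right) = -4 + 62 = 58$)
$d = 380192$ ($d = 8 \left(-186 + \left(2 + 2\right) \left(-8\right)\right)^{2} = 8 \left(-186 + 4 \left(-8\right)\right)^{2} = 8 \left(-186 - 32\right)^{2} = 8 \left(-218\right)^{2} = 8 \cdot 47524 = 380192$)
$\left(\left(\left(98 + r\right)^{2} + 124489\right) + 7154\right) + d = \left(\left(\left(98 + 58\right)^{2} + 124489\right) + 7154\right) + 380192 = \left(\left(156^{2} + 124489\right) + 7154\right) + 380192 = \left(\left(24336 + 124489\right) + 7154\right) + 380192 = \left(148825 + 7154\right) + 380192 = 155979 + 380192 = 536171$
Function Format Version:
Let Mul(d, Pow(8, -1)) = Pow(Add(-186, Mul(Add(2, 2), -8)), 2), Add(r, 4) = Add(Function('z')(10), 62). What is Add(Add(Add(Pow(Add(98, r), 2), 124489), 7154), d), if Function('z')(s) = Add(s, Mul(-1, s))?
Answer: 536171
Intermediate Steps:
Function('z')(s) = 0
r = 58 (r = Add(-4, Add(0, 62)) = Add(-4, 62) = 58)
d = 380192 (d = Mul(8, Pow(Add(-186, Mul(Add(2, 2), -8)), 2)) = Mul(8, Pow(Add(-186, Mul(4, -8)), 2)) = Mul(8, Pow(Add(-186, -32), 2)) = Mul(8, Pow(-218, 2)) = Mul(8, 47524) = 380192)
Add(Add(Add(Pow(Add(98, r), 2), 124489), 7154), d) = Add(Add(Add(Pow(Add(98, 58), 2), 124489), 7154), 380192) = Add(Add(Add(Pow(156, 2), 124489), 7154), 380192) = Add(Add(Add(24336, 124489), 7154), 380192) = Add(Add(148825, 7154), 380192) = Add(155979, 380192) = 536171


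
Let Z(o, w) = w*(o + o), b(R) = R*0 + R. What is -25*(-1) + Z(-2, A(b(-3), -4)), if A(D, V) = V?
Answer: 41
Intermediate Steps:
b(R) = R (b(R) = 0 + R = R)
Z(o, w) = 2*o*w (Z(o, w) = w*(2*o) = 2*o*w)
-25*(-1) + Z(-2, A(b(-3), -4)) = -25*(-1) + 2*(-2)*(-4) = 25 + 16 = 41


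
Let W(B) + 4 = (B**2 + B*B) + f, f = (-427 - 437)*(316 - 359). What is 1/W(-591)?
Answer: 1/735710 ≈ 1.3592e-6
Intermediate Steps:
f = 37152 (f = -864*(-43) = 37152)
W(B) = 37148 + 2*B**2 (W(B) = -4 + ((B**2 + B*B) + 37152) = -4 + ((B**2 + B**2) + 37152) = -4 + (2*B**2 + 37152) = -4 + (37152 + 2*B**2) = 37148 + 2*B**2)
1/W(-591) = 1/(37148 + 2*(-591)**2) = 1/(37148 + 2*349281) = 1/(37148 + 698562) = 1/735710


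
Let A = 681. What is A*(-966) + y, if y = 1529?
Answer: -656317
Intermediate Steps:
A*(-966) + y = 681*(-966) + 1529 = -657846 + 1529 = -656317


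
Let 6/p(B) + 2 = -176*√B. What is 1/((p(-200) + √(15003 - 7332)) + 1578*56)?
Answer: (1 + 880*I*√2)/(-3 + (1 + 880*I*√2)*(88368 + √7671)) ≈ 1.1305e-5 - 3.0809e-13*I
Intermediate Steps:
p(B) = 6/(-2 - 176*√B)
1/((p(-200) + √(15003 - 7332)) + 1578*56) = 1/((-3/(1 + 88*√(-200)) + √(15003 - 7332)) + 1578*56) = 1/((-3/(1 + 88*(10*I*√2)) + √7671) + 88368) = 1/((-3/(1 + 880*I*√2) + √7671) + 88368) = 1/((√7671 - 3/(1 + 880*I*√2)) + 88368) = 1/(88368 + √7671 - 3/(1 + 880*I*√2))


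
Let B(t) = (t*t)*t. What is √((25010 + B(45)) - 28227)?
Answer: 2*√21977 ≈ 296.49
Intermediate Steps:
B(t) = t³ (B(t) = t²*t = t³)
√((25010 + B(45)) - 28227) = √((25010 + 45³) - 28227) = √((25010 + 91125) - 28227) = √(116135 - 28227) = √87908 = 2*√21977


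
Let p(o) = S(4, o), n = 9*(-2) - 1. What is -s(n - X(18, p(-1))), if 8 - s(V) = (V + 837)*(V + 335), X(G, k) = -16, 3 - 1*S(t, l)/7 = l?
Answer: 276880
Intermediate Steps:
S(t, l) = 21 - 7*l
n = -19 (n = -18 - 1 = -19)
p(o) = 21 - 7*o
s(V) = 8 - (335 + V)*(837 + V) (s(V) = 8 - (V + 837)*(V + 335) = 8 - (837 + V)*(335 + V) = 8 - (335 + V)*(837 + V))
-s(n - X(18, p(-1))) = -(-280387 - (-19 - 1*(-16))² - 1172*(-19 - 1*(-16))) = -(-280387 - (-19 + 16)² - 1172*(-19 + 16)) = -(-280387 - 1*(-3)² - 1172*(-3)) = -(-280387 - 1*9 + 3516) = -(-280387 - 9 + 3516) = -1*(-276880) = 276880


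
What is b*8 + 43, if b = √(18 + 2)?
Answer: 43 + 16*√5 ≈ 78.777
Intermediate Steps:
b = 2*√5 (b = √20 = 2*√5 ≈ 4.4721)
b*8 + 43 = (2*√5)*8 + 43 = 16*√5 + 43 = 43 + 16*√5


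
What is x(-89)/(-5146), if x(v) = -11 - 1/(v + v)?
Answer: 1957/915988 ≈ 0.0021365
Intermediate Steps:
x(v) = -11 - 1/(2*v)
x(-89)/(-5146) = (-11 - ½/(-89))/(-5146) = (-11 - ½*(-1/89))*(-1/5146) = (-11 + 1/178)*(-1/5146) = -1957/178*(-1/5146) = 1957/915988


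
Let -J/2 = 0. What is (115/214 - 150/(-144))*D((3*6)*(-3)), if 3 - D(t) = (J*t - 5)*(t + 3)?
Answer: -85155/214 ≈ -397.92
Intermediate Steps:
J = 0 (J = -2*0 = 0)
D(t) = 18 + 5*t (D(t) = 3 - (0*t - 5)*(t + 3) = 3 - (0 - 5)*(3 + t) = 3 - (-5)*(3 + t) = 3 - (-15 - 5*t) = 3 + (15 + 5*t) = 18 + 5*t)
(115/214 - 150/(-144))*D((3*6)*(-3)) = (115/214 - 150/(-144))*(18 + 5*((3*6)*(-3))) = (115*(1/214) - 150*(-1/144))*(18 + 5*(18*(-3))) = (115/214 + 25/24)*(18 + 5*(-54)) = 4055*(18 - 270)/2568 = (4055/2568)*(-252) = -85155/214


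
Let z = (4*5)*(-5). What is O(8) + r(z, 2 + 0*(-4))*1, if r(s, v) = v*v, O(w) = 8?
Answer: 12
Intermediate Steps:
z = -100 (z = 20*(-5) = -100)
r(s, v) = v²
O(8) + r(z, 2 + 0*(-4))*1 = 8 + (2 + 0*(-4))²*1 = 8 + (2 + 0)²*1 = 8 + 2²*1 = 8 + 4*1 = 8 + 4 = 12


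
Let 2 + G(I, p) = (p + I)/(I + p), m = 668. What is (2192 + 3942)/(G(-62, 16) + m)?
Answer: 6134/667 ≈ 9.1964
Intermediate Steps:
G(I, p) = -1 (G(I, p) = -2 + (p + I)/(I + p) = -2 + (I + p)/(I + p) = -2 + 1 = -1)
(2192 + 3942)/(G(-62, 16) + m) = (2192 + 3942)/(-1 + 668) = 6134/667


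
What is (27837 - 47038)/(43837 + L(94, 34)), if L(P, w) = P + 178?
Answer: -1477/3393 ≈ -0.43531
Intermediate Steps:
L(P, w) = 178 + P
(27837 - 47038)/(43837 + L(94, 34)) = (27837 - 47038)/(43837 + (178 + 94)) = -19201/(43837 + 272) = -19201/44109 = -19201*1/44109 = -1477/3393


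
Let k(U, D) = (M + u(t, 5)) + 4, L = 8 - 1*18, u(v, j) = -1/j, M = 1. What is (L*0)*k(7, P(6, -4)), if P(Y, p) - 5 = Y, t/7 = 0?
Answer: 0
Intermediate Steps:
t = 0 (t = 7*0 = 0)
P(Y, p) = 5 + Y
L = -10 (L = 8 - 18 = -10)
k(U, D) = 24/5 (k(U, D) = (1 - 1/5) + 4 = 4/5 + 4 = 24/5)
(L*0)*k(7, P(6, -4)) = -10*0*(24/5) = 0*(24/5) = 0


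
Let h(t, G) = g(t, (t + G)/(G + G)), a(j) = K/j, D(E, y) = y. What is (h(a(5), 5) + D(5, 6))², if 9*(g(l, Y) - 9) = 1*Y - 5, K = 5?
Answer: 426409/2025 ≈ 210.57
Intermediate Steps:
a(j) = 5/j
g(l, Y) = 76/9 + Y/9 (g(l, Y) = 9 + (1*Y - 5)/9 = 9 + (Y - 5)/9 = 9 + (-5 + Y)/9 = 9 + (-5/9 + Y/9) = 76/9 + Y/9)
h(t, G) = 76/9 + (G + t)/(18*G) (h(t, G) = 76/9 + ((t + G)/(G + G))/9 = 76/9 + ((G + t)/((2*G)))/9 = 76/9 + ((G + t)*(1/(2*G)))/9 = 76/9 + ((G + t)/(2*G))/9 = 76/9 + (G + t)/(18*G))
(h(a(5), 5) + D(5, 6))² = ((1/18)*(5/5 + 153*5)/5 + 6)² = ((1/18)*(⅕)*(5*(⅕) + 765) + 6)² = ((1/18)*(⅕)*(1 + 765) + 6)² = ((1/18)*(⅕)*766 + 6)² = (383/45 + 6)² = (653/45)² = 426409/2025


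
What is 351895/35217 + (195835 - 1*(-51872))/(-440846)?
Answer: 20915429393/2217896226 ≈ 9.4303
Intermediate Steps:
351895/35217 + (195835 - 1*(-51872))/(-440846) = 351895*(1/35217) + (195835 + 51872)*(-1/440846) = 351895/35217 + 247707*(-1/440846) = 351895/35217 - 247707/440846 = 20915429393/2217896226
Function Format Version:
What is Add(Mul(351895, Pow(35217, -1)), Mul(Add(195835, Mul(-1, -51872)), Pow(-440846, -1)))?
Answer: Rational(20915429393, 2217896226) ≈ 9.4303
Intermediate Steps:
Add(Mul(351895, Pow(35217, -1)), Mul(Add(195835, Mul(-1, -51872)), Pow(-440846, -1))) = Add(Mul(351895, Rational(1, 35217)), Mul(Add(195835, 51872), Rational(-1, 440846))) = Add(Rational(351895, 35217), Mul(247707, Rational(-1, 440846))) = Add(Rational(351895, 35217), Rational(-247707, 440846)) = Rational(20915429393, 2217896226)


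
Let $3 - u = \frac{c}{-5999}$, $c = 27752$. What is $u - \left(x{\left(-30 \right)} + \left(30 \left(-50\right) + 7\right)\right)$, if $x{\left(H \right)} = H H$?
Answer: $\frac{3603156}{5999} \approx 600.63$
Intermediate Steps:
$x{\left(H \right)} = H^{2}$
$u = \frac{45749}{5999}$ ($u = 3 - \frac{27752}{-5999} = 3 - 27752 \left(- \frac{1}{5999}\right) = 3 - - \frac{27752}{5999} = 3 + \frac{27752}{5999} = \frac{45749}{5999} \approx 7.6261$)
$u - \left(x{\left(-30 \right)} + \left(30 \left(-50\right) + 7\right)\right) = \frac{45749}{5999} - \left(\left(-30\right)^{2} + \left(30 \left(-50\right) + 7\right)\right) = \frac{45749}{5999} - \left(900 + \left(-1500 + 7\right)\right) = \frac{45749}{5999} - \left(900 - 1493\right) = \frac{45749}{5999} - -593 = \frac{45749}{5999} + 593 = \frac{3603156}{5999}$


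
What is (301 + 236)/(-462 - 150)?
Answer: -179/204 ≈ -0.87745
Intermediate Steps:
(301 + 236)/(-462 - 150) = 537/(-612) = 537*(-1/612) = -179/204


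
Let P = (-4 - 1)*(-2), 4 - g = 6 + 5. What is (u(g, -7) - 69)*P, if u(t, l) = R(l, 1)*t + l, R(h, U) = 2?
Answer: -900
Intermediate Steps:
g = -7 (g = 4 - (6 + 5) = 4 - 1*11 = 4 - 11 = -7)
P = 10 (P = -5*(-2) = 10)
u(t, l) = l + 2*t (u(t, l) = 2*t + l = l + 2*t)
(u(g, -7) - 69)*P = ((-7 + 2*(-7)) - 69)*10 = ((-7 - 14) - 69)*10 = (-21 - 69)*10 = -90*10 = -900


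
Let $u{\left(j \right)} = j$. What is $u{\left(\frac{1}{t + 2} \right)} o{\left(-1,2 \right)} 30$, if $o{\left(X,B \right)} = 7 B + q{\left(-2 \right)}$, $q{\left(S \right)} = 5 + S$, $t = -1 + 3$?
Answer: $\frac{255}{2} \approx 127.5$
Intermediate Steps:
$t = 2$
$o{\left(X,B \right)} = 3 + 7 B$ ($o{\left(X,B \right)} = 7 B + \left(5 - 2\right) = 7 B + 3 = 3 + 7 B$)
$u{\left(\frac{1}{t + 2} \right)} o{\left(-1,2 \right)} 30 = \frac{3 + 7 \cdot 2}{2 + 2} \cdot 30 = \frac{3 + 14}{4} \cdot 30 = \frac{1}{4} \cdot 17 \cdot 30 = \frac{17}{4} \cdot 30 = \frac{255}{2}$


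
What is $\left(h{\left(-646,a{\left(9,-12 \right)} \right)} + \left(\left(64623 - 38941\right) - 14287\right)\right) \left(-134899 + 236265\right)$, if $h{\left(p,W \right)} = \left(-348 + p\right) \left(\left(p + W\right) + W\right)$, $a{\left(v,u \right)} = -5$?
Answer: $67252184994$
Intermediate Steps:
$h{\left(p,W \right)} = \left(-348 + p\right) \left(p + 2 W\right)$ ($h{\left(p,W \right)} = \left(-348 + p\right) \left(\left(W + p\right) + W\right) = \left(-348 + p\right) \left(p + 2 W\right)$)
$\left(h{\left(-646,a{\left(9,-12 \right)} \right)} + \left(\left(64623 - 38941\right) - 14287\right)\right) \left(-134899 + 236265\right) = \left(\left(\left(-646\right)^{2} - -3480 - -224808 + 2 \left(-5\right) \left(-646\right)\right) + \left(\left(64623 - 38941\right) - 14287\right)\right) \left(-134899 + 236265\right) = \left(\left(417316 + 3480 + 224808 + 6460\right) + \left(25682 - 14287\right)\right) 101366 = \left(652064 + 11395\right) 101366 = 663459 \cdot 101366 = 67252184994$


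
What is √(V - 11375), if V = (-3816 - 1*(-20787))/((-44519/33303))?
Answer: I*√47706063478922/44519 ≈ 155.15*I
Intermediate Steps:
V = -565185213/44519 (V = (-3816 + 20787)/((-44519*1/33303)) = 16971/(-44519/33303) = 16971*(-33303/44519) = -565185213/44519 ≈ -12695.)
√(V - 11375) = √(-565185213/44519 - 11375) = √(-1071588838/44519) = I*√47706063478922/44519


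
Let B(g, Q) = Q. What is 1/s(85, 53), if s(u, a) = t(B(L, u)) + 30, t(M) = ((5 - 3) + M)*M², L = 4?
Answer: 1/628605 ≈ 1.5908e-6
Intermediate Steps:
t(M) = M²*(2 + M) (t(M) = (2 + M)*M² = M²*(2 + M))
s(u, a) = 30 + u²*(2 + u) (s(u, a) = u²*(2 + u) + 30 = 30 + u²*(2 + u))
1/s(85, 53) = 1/(30 + 85²*(2 + 85)) = 1/(30 + 7225*87) = 1/(30 + 628575) = 1/628605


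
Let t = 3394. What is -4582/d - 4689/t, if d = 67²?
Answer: -36600229/15235666 ≈ -2.4023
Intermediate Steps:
d = 4489
-4582/d - 4689/t = -4582/4489 - 4689/3394 = -36600229/15235666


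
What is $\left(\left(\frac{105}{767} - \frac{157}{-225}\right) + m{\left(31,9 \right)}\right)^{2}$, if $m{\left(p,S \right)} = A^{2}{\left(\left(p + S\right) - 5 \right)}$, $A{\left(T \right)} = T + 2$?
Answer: $\frac{55884590743809961}{29782130625} \approx 1.8764 \cdot 10^{6}$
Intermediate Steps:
$A{\left(T \right)} = 2 + T$
$m{\left(p,S \right)} = \left(-3 + S + p\right)^{2}$ ($m{\left(p,S \right)} = \left(2 - \left(5 - S - p\right)\right)^{2} = \left(2 + \left(-5 + S + p\right)\right)^{2} = \left(-3 + S + p\right)^{2}$)
$\left(\left(\frac{105}{767} - \frac{157}{-225}\right) + m{\left(31,9 \right)}\right)^{2} = \left(\left(\frac{105}{767} - \frac{157}{-225}\right) + \left(-3 + 9 + 31\right)^{2}\right)^{2} = \left(\left(105 \cdot \frac{1}{767} - - \frac{157}{225}\right) + 37^{2}\right)^{2} = \left(\left(\frac{105}{767} + \frac{157}{225}\right) + 1369\right)^{2} = \left(\frac{144044}{172575} + 1369\right)^{2} = \left(\frac{236399219}{172575}\right)^{2} = \frac{55884590743809961}{29782130625}$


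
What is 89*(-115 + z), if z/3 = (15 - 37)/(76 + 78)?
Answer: -71912/7 ≈ -10273.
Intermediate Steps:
z = -3/7 (z = 3*((15 - 37)/(76 + 78)) = 3*(-22/154) = 3*(-22*1/154) = 3*(-1/7) = -3/7 ≈ -0.42857)
89*(-115 + z) = 89*(-115 - 3/7) = 89*(-808/7) = -71912/7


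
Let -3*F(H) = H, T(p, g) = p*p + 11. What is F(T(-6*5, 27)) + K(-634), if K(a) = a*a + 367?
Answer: 1206058/3 ≈ 4.0202e+5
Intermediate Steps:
T(p, g) = 11 + p² (T(p, g) = p² + 11 = 11 + p²)
K(a) = 367 + a² (K(a) = a² + 367 = 367 + a²)
F(H) = -H/3
F(T(-6*5, 27)) + K(-634) = -(11 + (-6*5)²)/3 + (367 + (-634)²) = -(11 + (-30)²)/3 + (367 + 401956) = -(11 + 900)/3 + 402323 = -⅓*911 + 402323 = -911/3 + 402323 = 1206058/3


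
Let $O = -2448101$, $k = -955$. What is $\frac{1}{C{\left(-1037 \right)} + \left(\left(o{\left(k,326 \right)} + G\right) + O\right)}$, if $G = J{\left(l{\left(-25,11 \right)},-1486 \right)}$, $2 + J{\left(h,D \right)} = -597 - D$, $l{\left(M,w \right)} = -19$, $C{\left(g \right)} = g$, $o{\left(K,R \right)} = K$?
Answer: $- \frac{1}{2449206} \approx -4.083 \cdot 10^{-7}$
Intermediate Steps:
$J{\left(h,D \right)} = -599 - D$ ($J{\left(h,D \right)} = -2 - \left(597 + D\right) = -599 - D$)
$G = 887$ ($G = -599 - -1486 = -599 + 1486 = 887$)
$\frac{1}{C{\left(-1037 \right)} + \left(\left(o{\left(k,326 \right)} + G\right) + O\right)} = \frac{1}{-1037 + \left(\left(-955 + 887\right) - 2448101\right)} = \frac{1}{-1037 - 2448169} = \frac{1}{-2449206} = - \frac{1}{2449206}$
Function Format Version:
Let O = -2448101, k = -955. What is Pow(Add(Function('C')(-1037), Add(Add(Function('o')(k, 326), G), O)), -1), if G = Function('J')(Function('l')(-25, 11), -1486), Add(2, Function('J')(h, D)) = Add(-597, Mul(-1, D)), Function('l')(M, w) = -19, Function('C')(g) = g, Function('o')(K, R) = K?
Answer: Rational(-1, 2449206) ≈ -4.0830e-7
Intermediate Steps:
Function('J')(h, D) = Add(-599, Mul(-1, D)) (Function('J')(h, D) = Add(-2, Add(-597, Mul(-1, D))) = Add(-599, Mul(-1, D)))
G = 887 (G = Add(-599, Mul(-1, -1486)) = Add(-599, 1486) = 887)
Pow(Add(Function('C')(-1037), Add(Add(Function('o')(k, 326), G), O)), -1) = Pow(Add(-1037, Add(Add(-955, 887), -2448101)), -1) = Pow(Add(-1037, Add(-68, -2448101)), -1) = Pow(Add(-1037, -2448169), -1) = Pow(-2449206, -1) = Rational(-1, 2449206)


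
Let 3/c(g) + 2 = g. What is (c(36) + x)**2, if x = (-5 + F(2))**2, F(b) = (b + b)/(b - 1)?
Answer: 1369/1156 ≈ 1.1843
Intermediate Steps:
c(g) = 3/(-2 + g)
F(b) = 2*b/(-1 + b) (F(b) = (2*b)/(-1 + b) = 2*b/(-1 + b))
x = 1 (x = (-5 + 2*2/(-1 + 2))**2 = (-5 + 2*2/1)**2 = (-5 + 2*2*1)**2 = (-5 + 4)**2 = (-1)**2 = 1)
(c(36) + x)**2 = (3/(-2 + 36) + 1)**2 = (3/34 + 1)**2 = (37/34)**2 = 1369/1156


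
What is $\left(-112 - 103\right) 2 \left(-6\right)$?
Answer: $2580$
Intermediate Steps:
$\left(-112 - 103\right) 2 \left(-6\right) = \left(-215\right) \left(-12\right) = 2580$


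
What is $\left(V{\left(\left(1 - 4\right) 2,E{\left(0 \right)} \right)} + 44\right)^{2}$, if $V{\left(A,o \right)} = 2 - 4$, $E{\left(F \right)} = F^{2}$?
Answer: $1764$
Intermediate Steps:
$V{\left(A,o \right)} = -2$ ($V{\left(A,o \right)} = 2 - 4 = -2$)
$\left(V{\left(\left(1 - 4\right) 2,E{\left(0 \right)} \right)} + 44\right)^{2} = \left(-2 + 44\right)^{2} = 42^{2} = 1764$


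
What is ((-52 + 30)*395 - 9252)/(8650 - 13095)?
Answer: 17942/4445 ≈ 4.0364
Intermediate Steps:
((-52 + 30)*395 - 9252)/(8650 - 13095) = (-22*395 - 9252)/(-4445) = (-8690 - 9252)*(-1/4445) = -17942*(-1/4445) = 17942/4445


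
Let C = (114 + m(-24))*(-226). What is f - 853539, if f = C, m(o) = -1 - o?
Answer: -884501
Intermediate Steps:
C = -30962 (C = (114 + (-1 - 1*(-24)))*(-226) = (114 + (-1 + 24))*(-226) = (114 + 23)*(-226) = 137*(-226) = -30962)
f = -30962
f - 853539 = -30962 - 853539 = -884501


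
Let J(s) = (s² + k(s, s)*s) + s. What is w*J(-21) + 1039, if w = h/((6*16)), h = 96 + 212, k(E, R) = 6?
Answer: 7929/4 ≈ 1982.3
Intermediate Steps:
h = 308
w = 77/24 (w = 308/((6*16)) = 308/96 = 308*(1/96) = 77/24 ≈ 3.2083)
J(s) = s² + 7*s (J(s) = (s² + 6*s) + s = s² + 7*s)
w*J(-21) + 1039 = 77*(-21*(7 - 21))/24 + 1039 = 77*(-21*(-14))/24 + 1039 = (77/24)*294 + 1039 = 3773/4 + 1039 = 7929/4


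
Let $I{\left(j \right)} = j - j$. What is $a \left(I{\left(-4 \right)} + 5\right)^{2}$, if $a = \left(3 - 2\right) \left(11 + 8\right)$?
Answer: $475$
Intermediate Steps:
$I{\left(j \right)} = 0$
$a = 19$ ($a = 1 \cdot 19 = 19$)
$a \left(I{\left(-4 \right)} + 5\right)^{2} = 19 \left(0 + 5\right)^{2} = 19 \cdot 5^{2} = 19 \cdot 25 = 475$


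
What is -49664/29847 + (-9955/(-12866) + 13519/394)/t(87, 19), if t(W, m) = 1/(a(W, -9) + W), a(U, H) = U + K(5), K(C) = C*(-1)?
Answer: 224222009140769/37825132947 ≈ 5927.9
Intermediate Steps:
K(C) = -C
a(U, H) = -5 + U (a(U, H) = U - 1*5 = U - 5 = -5 + U)
t(W, m) = 1/(-5 + 2*W) (t(W, m) = 1/((-5 + W) + W) = 1/(-5 + 2*W))
-49664/29847 + (-9955/(-12866) + 13519/394)/t(87, 19) = -49664/29847 + (-9955/(-12866) + 13519/394)/(1/(-5 + 2*87)) = -49664*1/29847 + (-9955*(-1/12866) + 13519*(1/394))/(1/(-5 + 174)) = -49664/29847 + (9955/12866 + 13519/394)/(1/169) = -49664/29847 + 44464431/(1267301*(1/169)) = -49664/29847 + (44464431/1267301)*169 = -49664/29847 + 7514488839/1267301 = 224222009140769/37825132947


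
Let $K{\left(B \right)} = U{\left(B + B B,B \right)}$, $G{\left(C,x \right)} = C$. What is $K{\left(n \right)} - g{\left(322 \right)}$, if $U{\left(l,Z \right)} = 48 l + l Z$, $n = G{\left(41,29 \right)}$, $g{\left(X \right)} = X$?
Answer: $152936$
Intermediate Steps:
$n = 41$
$U{\left(l,Z \right)} = 48 l + Z l$
$K{\left(B \right)} = \left(48 + B\right) \left(B + B^{2}\right)$ ($K{\left(B \right)} = \left(B + B B\right) \left(48 + B\right) = \left(B + B^{2}\right) \left(48 + B\right) = \left(48 + B\right) \left(B + B^{2}\right)$)
$K{\left(n \right)} - g{\left(322 \right)} = 41 \left(1 + 41\right) \left(48 + 41\right) - 322 = 41 \cdot 42 \cdot 89 - 322 = 153258 - 322 = 152936$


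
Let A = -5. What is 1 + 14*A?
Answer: -69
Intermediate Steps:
1 + 14*A = 1 + 14*(-5) = 1 - 70 = -69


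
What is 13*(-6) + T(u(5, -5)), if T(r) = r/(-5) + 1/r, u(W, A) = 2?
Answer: -779/10 ≈ -77.900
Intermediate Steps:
T(r) = 1/r - r/5 (T(r) = r*(-1/5) + 1/r = -r/5 + 1/r = 1/r - r/5)
13*(-6) + T(u(5, -5)) = 13*(-6) + (1/2 - 1/5*2) = -78 + (1/2 - 2/5) = -78 + 1/10 = -779/10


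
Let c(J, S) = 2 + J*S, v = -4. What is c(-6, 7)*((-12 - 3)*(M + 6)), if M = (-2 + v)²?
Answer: 25200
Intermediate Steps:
M = 36 (M = (-2 - 4)² = (-6)² = 36)
c(-6, 7)*((-12 - 3)*(M + 6)) = (2 - 6*7)*((-12 - 3)*(36 + 6)) = (2 - 42)*(-15*42) = -40*(-630) = 25200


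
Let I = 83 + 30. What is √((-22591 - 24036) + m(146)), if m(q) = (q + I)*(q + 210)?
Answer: √45577 ≈ 213.49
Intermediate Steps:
I = 113
m(q) = (113 + q)*(210 + q) (m(q) = (q + 113)*(q + 210) = (113 + q)*(210 + q))
√((-22591 - 24036) + m(146)) = √((-22591 - 24036) + (23730 + 146² + 323*146)) = √(-46627 + (23730 + 21316 + 47158)) = √(-46627 + 92204) = √45577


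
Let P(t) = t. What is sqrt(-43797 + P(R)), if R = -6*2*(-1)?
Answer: 3*I*sqrt(4865) ≈ 209.25*I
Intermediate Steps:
R = 12 (R = -12*(-1) = 12)
sqrt(-43797 + P(R)) = sqrt(-43797 + 12) = sqrt(-43785) = 3*I*sqrt(4865)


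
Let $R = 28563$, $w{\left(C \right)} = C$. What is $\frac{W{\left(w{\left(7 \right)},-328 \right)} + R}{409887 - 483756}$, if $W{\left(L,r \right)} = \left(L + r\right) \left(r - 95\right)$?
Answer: $- \frac{54782}{24623} \approx -2.2248$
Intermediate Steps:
$W{\left(L,r \right)} = \left(-95 + r\right) \left(L + r\right)$ ($W{\left(L,r \right)} = \left(L + r\right) \left(-95 + r\right) = \left(-95 + r\right) \left(L + r\right)$)
$\frac{W{\left(w{\left(7 \right)},-328 \right)} + R}{409887 - 483756} = \frac{\left(\left(-328\right)^{2} - 665 - -31160 + 7 \left(-328\right)\right) + 28563}{409887 - 483756} = \frac{\left(107584 - 665 + 31160 - 2296\right) + 28563}{-73869} = \left(135783 + 28563\right) \left(- \frac{1}{73869}\right) = 164346 \left(- \frac{1}{73869}\right) = - \frac{54782}{24623}$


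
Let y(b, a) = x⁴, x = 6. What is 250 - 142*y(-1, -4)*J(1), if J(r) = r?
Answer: -183782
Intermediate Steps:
y(b, a) = 1296 (y(b, a) = 6⁴ = 1296)
250 - 142*y(-1, -4)*J(1) = 250 - 184032 = -183782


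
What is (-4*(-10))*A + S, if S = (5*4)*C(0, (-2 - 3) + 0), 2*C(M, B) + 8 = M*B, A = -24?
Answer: -1040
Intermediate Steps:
C(M, B) = -4 + B*M/2 (C(M, B) = -4 + (M*B)/2 = -4 + (B*M)/2 = -4 + B*M/2)
S = -80 (S = (5*4)*(-4 + (½)*((-2 - 3) + 0)*0) = 20*(-4 + (½)*(-5 + 0)*0) = 20*(-4 + (½)*(-5)*0) = 20*(-4 + 0) = 20*(-4) = -80)
(-4*(-10))*A + S = -4*(-10)*(-24) - 80 = 40*(-24) - 80 = -960 - 80 = -1040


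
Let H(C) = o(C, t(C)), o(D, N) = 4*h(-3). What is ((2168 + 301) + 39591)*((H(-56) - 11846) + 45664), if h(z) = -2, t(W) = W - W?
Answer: 1422048600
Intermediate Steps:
t(W) = 0
o(D, N) = -8 (o(D, N) = 4*(-2) = -8)
H(C) = -8
((2168 + 301) + 39591)*((H(-56) - 11846) + 45664) = ((2168 + 301) + 39591)*((-8 - 11846) + 45664) = (2469 + 39591)*(-11854 + 45664) = 42060*33810 = 1422048600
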